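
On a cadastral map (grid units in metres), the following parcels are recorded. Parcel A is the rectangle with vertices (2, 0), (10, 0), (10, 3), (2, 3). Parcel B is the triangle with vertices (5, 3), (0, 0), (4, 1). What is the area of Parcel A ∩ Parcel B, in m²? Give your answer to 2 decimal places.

2.80

The intersection is the polygon with vertices (2,1.2), (5,3), (4,1), (2,0.5).
By the shoelace formula its area is 2.80.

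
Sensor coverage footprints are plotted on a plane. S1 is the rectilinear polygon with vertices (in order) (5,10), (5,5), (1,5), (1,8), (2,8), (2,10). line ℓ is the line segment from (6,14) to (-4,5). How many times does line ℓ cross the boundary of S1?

The segment lies entirely outside S1 and never meets its boundary.

0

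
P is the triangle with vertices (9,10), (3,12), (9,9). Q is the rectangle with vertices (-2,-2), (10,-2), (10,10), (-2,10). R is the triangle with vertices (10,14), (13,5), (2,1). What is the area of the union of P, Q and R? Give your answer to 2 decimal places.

By inclusion–exclusion:
Individual areas: |P| = 3, |Q| = 144, |R| = 55.5.
|P∩Q| = 1.
|P∩R| = 1.24.
|Q∩R| = 35.4406.
|P∩Q∩R| = 0.9446.
|P ∪ Q ∪ R| = 202.5 − 37.6805 + 0.9446 = 165.76.

165.76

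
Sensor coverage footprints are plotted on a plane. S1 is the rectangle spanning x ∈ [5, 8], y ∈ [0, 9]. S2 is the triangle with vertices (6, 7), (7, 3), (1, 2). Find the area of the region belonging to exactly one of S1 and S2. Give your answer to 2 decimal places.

27.83

|S1| = 27, |S2| = 12.5, |S1∩S2| = 5.8333.
|S1 △ S2| = |S1| + |S2| − 2·|S1∩S2| = 27 + 12.5 − 11.6667 = 27.83.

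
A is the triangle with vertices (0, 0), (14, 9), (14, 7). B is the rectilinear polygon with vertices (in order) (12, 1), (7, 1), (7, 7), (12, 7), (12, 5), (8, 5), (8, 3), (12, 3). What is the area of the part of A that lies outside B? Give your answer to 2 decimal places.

|A| = 14, |A∩B| = 5.3889.
|A ∖ B| = |A| − |A∩B| = 14 − 5.3889 = 8.61.

8.61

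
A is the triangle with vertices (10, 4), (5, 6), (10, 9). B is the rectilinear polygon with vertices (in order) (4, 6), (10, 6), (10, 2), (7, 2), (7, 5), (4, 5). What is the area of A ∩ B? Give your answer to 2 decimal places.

The intersection is the polygon with vertices (5,6), (10,6), (10,4).
By the shoelace formula its area is 5.00.

5.00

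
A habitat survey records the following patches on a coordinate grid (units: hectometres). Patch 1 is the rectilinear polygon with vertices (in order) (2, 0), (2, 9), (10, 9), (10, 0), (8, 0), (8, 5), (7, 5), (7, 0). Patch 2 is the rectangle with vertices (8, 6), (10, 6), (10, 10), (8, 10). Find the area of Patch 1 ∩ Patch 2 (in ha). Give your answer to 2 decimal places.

6.00

The intersection is the polygon with vertices (10,9), (10,6), (8,6), (8,9).
By the shoelace formula its area is 6.00.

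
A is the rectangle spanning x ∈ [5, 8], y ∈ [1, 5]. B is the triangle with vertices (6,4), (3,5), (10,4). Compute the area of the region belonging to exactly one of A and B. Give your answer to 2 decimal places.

|A| = 12, |B| = 2, |A∩B| = 1.3333.
|A △ B| = |A| + |B| − 2·|A∩B| = 12 + 2 − 2.6667 = 11.33.

11.33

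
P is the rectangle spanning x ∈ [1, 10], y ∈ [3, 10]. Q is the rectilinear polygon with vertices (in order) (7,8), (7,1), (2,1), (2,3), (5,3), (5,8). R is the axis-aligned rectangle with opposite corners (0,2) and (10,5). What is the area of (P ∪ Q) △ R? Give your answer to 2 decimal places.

|P ∪ Q| = 73.
|(P ∪ Q) ∩ R| = 23.
|(P ∪ Q) △ R| = 73 + 30 − 46 = 57.00.

57.00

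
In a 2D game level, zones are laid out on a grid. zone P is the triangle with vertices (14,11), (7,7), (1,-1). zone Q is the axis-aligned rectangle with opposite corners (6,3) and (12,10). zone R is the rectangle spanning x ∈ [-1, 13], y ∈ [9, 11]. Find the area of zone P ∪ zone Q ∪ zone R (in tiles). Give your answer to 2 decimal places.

69.30

By inclusion–exclusion:
Individual areas: |zone P| = 16, |zone Q| = 42, |zone R| = 28.
|zone P∩zone Q| = 10.1685.
|zone P∩zone R| = 1.1575.
|zone Q∩zone R|: x∈[6,12], y∈[9,10] → 6·1 = 6.
|zone P∩zone Q∩zone R| = 0.63.
|zone P ∪ zone Q ∪ zone R| = 86 − 17.326 + 0.63 = 69.30.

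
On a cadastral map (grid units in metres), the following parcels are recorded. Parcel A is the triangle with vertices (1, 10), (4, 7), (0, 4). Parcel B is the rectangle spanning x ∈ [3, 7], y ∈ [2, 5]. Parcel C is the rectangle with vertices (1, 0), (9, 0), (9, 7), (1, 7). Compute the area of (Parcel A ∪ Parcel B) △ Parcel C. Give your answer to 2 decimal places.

|Parcel A ∪ Parcel B| = 22.5.
|(Parcel A ∪ Parcel B) ∩ Parcel C| = 15.375.
|(Parcel A ∪ Parcel B) △ Parcel C| = 22.5 + 56 − 30.75 = 47.75.

47.75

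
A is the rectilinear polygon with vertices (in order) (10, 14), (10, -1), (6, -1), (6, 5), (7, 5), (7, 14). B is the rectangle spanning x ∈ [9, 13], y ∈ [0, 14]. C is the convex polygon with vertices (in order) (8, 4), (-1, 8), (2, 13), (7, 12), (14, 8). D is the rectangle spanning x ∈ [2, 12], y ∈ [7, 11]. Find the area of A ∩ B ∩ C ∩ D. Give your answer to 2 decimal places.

The intersection is the polygon with vertices (10,10.286), (10,7), (9,7), (9,10.857).
By the shoelace formula its area is 3.57.

3.57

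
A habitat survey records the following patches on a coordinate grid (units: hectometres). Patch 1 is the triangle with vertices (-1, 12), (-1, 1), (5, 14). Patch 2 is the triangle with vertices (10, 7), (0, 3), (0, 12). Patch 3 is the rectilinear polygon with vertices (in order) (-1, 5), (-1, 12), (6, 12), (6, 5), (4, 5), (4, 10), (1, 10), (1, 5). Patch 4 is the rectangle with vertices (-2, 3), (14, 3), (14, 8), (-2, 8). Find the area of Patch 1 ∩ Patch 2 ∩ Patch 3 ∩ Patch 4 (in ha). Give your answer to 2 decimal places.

The intersection is the polygon with vertices (1,5.333), (0.846,5), (0,5), (0,8), (1,8).
By the shoelace formula its area is 2.97.

2.97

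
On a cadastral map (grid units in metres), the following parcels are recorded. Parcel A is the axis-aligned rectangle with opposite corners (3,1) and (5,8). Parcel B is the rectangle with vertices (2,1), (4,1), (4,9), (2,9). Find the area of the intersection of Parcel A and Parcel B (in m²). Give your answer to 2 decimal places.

|Parcel A∩Parcel B|: x∈[3,4], y∈[1,8] → 1·7 = 7.

7.00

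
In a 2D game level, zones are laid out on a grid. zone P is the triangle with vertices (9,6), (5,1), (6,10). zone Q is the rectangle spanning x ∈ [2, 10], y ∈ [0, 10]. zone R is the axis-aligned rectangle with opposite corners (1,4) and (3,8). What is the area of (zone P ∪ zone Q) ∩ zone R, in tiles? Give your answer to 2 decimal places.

The region (zone P ∪ zone Q) ∩ zone R is the polygon with vertices (2,8), (3,8), (3,4), (2,4).
By the shoelace formula its area is 4.00.

4.00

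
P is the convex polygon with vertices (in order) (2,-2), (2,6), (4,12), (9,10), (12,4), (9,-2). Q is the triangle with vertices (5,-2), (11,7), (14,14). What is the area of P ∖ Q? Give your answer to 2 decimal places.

|P| = 105, |P∩Q| = 4.2017.
|P ∖ Q| = |P| − |P∩Q| = 105 − 4.2017 = 100.80.

100.80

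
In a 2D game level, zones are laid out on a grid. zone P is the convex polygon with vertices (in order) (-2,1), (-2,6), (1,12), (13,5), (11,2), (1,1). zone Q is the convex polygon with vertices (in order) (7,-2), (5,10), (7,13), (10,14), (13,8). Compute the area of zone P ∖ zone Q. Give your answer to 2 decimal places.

|zone P| = 104, |zone P∩zone Q| = 29.4785.
|zone P ∖ zone Q| = |zone P| − |zone P∩zone Q| = 104 − 29.4785 = 74.52.

74.52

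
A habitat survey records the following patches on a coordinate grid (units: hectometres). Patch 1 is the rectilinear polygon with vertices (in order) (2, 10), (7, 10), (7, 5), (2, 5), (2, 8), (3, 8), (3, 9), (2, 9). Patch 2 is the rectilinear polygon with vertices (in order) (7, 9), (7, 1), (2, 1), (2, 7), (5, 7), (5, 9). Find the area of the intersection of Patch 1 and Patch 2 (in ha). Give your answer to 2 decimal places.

The intersection is the polygon with vertices (7,5), (2,5), (2,7), (5,7), (5,9), (7,9).
By the shoelace formula its area is 14.00.

14.00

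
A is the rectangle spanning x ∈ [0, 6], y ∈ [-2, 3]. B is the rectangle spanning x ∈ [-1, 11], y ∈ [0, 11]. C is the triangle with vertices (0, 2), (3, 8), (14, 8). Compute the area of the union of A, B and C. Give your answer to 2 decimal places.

By inclusion–exclusion:
Individual areas: |A| = 30, |B| = 132, |C| = 33.
|A∩B|: x∈[0,6], y∈[0,3] → 6·3 = 18.
|A∩C| = 0.9167.
|B∩C| = 31.0714.
|A∩B∩C| = 0.9167.
|A ∪ B ∪ C| = 195 − 49.9881 + 0.9167 = 145.93.

145.93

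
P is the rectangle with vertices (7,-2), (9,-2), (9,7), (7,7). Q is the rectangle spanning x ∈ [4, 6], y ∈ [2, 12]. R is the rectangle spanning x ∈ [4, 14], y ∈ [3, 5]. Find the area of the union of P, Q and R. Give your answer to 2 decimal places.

By inclusion–exclusion:
Individual areas: |P| = 18, |Q| = 20, |R| = 20.
|P∩Q| = 0 (no overlap).
|P∩R|: x∈[7,9], y∈[3,5] → 2·2 = 4.
|Q∩R|: x∈[4,6], y∈[3,5] → 2·2 = 4.
|P∩Q∩R| = 0.
|P ∪ Q ∪ R| = 58 − 8 + 0 = 50.00.

50.00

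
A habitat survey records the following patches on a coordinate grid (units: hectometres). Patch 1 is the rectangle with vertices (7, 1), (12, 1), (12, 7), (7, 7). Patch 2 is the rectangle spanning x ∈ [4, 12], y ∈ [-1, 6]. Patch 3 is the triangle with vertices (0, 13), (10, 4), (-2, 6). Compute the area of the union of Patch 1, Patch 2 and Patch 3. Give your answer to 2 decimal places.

97.95

By inclusion–exclusion:
Individual areas: |Patch 1| = 30, |Patch 2| = 56, |Patch 3| = 44.
|Patch 1∩Patch 2|: x∈[7,12], y∈[1,6] → 5·5 = 25.
|Patch 1∩Patch 3| = 3.3.
|Patch 2∩Patch 3| = 6.7778.
|Patch 1∩Patch 2∩Patch 3| = 3.0278.
|Patch 1 ∪ Patch 2 ∪ Patch 3| = 130 − 35.0778 + 3.0278 = 97.95.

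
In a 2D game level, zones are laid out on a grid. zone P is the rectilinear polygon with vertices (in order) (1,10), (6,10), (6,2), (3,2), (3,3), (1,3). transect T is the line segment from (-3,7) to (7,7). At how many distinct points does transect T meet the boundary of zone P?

The segment meets the boundary at (1,7), (6,7).

2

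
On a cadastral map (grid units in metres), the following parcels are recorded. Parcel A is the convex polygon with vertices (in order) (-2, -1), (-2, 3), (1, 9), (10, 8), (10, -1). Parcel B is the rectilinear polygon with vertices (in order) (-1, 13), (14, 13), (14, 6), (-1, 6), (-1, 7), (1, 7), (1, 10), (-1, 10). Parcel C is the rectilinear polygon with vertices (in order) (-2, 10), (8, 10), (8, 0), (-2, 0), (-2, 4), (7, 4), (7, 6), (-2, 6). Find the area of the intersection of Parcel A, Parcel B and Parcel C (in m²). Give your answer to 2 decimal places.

19.53

The intersection is the polygon with vertices (1,7), (1,9), (8,8.222), (8,6), (7,6), (-0.5,6), (0,7).
By the shoelace formula its area is 19.53.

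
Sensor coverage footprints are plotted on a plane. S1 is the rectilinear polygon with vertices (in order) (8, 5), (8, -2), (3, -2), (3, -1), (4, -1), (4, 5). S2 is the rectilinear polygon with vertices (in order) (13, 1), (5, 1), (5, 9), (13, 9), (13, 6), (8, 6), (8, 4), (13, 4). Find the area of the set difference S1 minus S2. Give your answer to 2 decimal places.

17.00

|S1| = 29, |S1∩S2| = 12.
|S1 ∖ S2| = |S1| − |S1∩S2| = 29 − 12 = 17.00.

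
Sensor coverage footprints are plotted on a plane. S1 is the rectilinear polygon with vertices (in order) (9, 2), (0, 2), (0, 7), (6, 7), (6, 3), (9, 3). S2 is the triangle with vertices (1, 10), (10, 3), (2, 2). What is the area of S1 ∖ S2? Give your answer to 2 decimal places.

|S1| = 33, |S1∩S2| = 20.9921.
|S1 ∖ S2| = |S1| − |S1∩S2| = 33 − 20.9921 = 12.01.

12.01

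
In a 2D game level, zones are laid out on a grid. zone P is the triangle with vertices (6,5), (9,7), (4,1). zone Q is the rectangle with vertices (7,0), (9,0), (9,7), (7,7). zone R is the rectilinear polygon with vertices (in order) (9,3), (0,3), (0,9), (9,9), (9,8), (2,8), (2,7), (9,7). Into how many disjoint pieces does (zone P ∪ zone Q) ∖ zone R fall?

2

(zone P ∪ zone Q) ∖ zone R splits into 2 disjoint pieces (area 6, area 0.6667).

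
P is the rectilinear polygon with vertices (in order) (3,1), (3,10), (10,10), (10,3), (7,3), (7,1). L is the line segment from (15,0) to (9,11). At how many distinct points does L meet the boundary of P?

2

The segment meets the boundary at (10,9.167), (9.545,10).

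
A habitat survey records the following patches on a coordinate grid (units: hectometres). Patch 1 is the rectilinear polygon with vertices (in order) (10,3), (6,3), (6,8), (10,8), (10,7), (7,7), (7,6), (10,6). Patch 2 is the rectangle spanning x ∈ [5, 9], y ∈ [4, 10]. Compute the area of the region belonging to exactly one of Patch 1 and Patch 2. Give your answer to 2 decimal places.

21.00

|Patch 1| = 17, |Patch 2| = 24, |Patch 1∩Patch 2| = 10.
|Patch 1 △ Patch 2| = |Patch 1| + |Patch 2| − 2·|Patch 1∩Patch 2| = 17 + 24 − 20 = 21.00.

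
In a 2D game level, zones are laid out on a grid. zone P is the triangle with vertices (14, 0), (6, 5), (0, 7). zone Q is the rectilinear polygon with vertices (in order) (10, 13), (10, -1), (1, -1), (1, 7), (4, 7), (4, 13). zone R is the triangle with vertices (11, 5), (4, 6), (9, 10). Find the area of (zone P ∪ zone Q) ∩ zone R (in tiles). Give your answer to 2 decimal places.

15.32

The region (zone P ∪ zone Q) ∩ zone R is the polygon with vertices (10,5.143), (4,6), (9,10), (10,7.5).
By the shoelace formula its area is 15.32.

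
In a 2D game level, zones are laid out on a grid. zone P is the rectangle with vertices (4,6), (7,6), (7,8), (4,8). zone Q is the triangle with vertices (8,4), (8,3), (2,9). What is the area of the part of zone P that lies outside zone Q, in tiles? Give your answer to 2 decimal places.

|zone P| = 6, |zone P∩zone Q| = 0.5667.
|zone P ∖ zone Q| = |zone P| − |zone P∩zone Q| = 6 − 0.5667 = 5.43.

5.43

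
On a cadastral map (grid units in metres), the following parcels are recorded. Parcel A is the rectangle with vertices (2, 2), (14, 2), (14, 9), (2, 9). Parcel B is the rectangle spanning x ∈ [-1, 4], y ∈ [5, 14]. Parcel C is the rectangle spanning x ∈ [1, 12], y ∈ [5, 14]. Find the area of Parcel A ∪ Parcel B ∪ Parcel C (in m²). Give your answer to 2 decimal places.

161.00

By inclusion–exclusion:
Individual areas: |Parcel A| = 84, |Parcel B| = 45, |Parcel C| = 99.
|Parcel A∩Parcel B|: x∈[2,4], y∈[5,9] → 2·4 = 8.
|Parcel A∩Parcel C|: x∈[2,12], y∈[5,9] → 10·4 = 40.
|Parcel B∩Parcel C|: x∈[1,4], y∈[5,14] → 3·9 = 27.
|Parcel A∩Parcel B∩Parcel C| = 8.
|Parcel A ∪ Parcel B ∪ Parcel C| = 228 − 75 + 8 = 161.00.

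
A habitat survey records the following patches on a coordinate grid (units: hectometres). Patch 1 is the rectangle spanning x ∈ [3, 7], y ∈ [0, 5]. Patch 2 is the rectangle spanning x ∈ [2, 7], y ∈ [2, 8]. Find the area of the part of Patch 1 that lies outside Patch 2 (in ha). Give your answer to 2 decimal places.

|Patch 1∩Patch 2|: x∈[3,7], y∈[2,5] → 4·3 = 12.
|Patch 1| = 20.
|Patch 1 ∖ Patch 2| = |Patch 1| − |Patch 1∩Patch 2| = 20 − 12 = 8.00.

8.00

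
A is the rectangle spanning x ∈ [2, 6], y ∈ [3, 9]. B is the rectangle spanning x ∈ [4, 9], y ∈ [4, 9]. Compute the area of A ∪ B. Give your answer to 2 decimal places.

39.00

By inclusion–exclusion:
Individual areas: |A| = 24, |B| = 25.
|A∩B|: x∈[4,6], y∈[4,9] → 2·5 = 10.
|A ∪ B| = 49 − 10 = 39.00.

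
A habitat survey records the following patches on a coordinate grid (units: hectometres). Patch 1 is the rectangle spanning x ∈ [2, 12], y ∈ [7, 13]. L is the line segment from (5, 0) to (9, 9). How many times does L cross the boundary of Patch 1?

1

The segment meets the boundary at (8.111,7).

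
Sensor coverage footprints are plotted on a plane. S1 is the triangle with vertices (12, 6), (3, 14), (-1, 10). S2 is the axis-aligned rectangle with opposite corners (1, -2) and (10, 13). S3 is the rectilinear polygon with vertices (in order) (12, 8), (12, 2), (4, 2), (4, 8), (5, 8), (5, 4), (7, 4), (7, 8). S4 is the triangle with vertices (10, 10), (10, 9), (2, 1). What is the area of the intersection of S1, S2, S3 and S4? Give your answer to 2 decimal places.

0.55

The intersection is the polygon with vertices (7.638,7.342), (8.222,8), (9,8), (8.177,7.176).
By the shoelace formula its area is 0.55.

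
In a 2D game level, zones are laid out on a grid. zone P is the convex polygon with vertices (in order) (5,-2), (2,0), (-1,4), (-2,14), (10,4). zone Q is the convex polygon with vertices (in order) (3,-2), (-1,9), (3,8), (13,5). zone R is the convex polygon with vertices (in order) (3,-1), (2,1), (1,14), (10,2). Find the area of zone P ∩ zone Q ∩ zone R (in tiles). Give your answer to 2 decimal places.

45.97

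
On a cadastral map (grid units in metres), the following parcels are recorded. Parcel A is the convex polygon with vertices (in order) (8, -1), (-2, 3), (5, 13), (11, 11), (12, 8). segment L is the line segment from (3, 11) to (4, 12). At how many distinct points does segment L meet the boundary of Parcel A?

The segment lies entirely outside Parcel A and never meets its boundary.

0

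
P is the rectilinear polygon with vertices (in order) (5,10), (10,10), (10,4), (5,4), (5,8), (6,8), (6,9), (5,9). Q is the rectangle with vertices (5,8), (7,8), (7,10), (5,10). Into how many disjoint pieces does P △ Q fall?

1

P △ Q is a single connected region.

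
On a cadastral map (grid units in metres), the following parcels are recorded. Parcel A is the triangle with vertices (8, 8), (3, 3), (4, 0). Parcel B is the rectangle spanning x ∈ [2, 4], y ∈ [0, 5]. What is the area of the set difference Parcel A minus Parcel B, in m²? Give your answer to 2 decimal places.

8.00

|Parcel A| = 10, |Parcel A∩Parcel B| = 2.
|Parcel A ∖ Parcel B| = |Parcel A| − |Parcel A∩Parcel B| = 10 − 2 = 8.00.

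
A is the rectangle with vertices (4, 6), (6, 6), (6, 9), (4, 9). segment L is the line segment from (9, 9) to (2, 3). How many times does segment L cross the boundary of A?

2

The segment meets the boundary at (5.5,6), (6,6.429).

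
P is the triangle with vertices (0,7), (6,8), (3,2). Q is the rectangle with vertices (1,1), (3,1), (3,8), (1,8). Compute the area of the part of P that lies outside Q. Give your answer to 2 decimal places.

9.17

|P| = 16.5, |P∩Q| = 7.3333.
|P ∖ Q| = |P| − |P∩Q| = 16.5 − 7.3333 = 9.17.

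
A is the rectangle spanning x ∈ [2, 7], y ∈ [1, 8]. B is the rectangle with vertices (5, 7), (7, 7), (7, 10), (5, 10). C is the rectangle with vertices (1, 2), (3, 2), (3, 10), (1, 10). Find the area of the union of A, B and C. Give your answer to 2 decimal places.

49.00

By inclusion–exclusion:
Individual areas: |A| = 35, |B| = 6, |C| = 16.
|A∩B|: x∈[5,7], y∈[7,8] → 2·1 = 2.
|A∩C|: x∈[2,3], y∈[2,8] → 1·6 = 6.
|B∩C| = 0 (no overlap).
|A∩B∩C| = 0.
|A ∪ B ∪ C| = 57 − 8 + 0 = 49.00.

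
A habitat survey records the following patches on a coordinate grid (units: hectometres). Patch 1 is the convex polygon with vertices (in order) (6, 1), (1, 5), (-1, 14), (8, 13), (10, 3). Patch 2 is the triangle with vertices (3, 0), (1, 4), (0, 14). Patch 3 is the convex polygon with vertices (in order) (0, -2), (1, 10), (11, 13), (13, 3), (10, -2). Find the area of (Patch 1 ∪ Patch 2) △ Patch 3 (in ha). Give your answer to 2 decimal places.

103.94

|Patch 1 ∪ Patch 2| = 98.4968.
|(Patch 1 ∪ Patch 2) ∩ Patch 3| = 74.0272.
|(Patch 1 ∪ Patch 2) △ Patch 3| = 98.4968 + 153.5 − 148.0545 = 103.94.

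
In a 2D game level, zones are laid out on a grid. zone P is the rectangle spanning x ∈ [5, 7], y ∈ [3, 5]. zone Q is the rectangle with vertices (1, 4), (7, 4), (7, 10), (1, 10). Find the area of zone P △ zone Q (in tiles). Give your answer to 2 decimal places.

36.00

|zone P∩zone Q|: x∈[5,7], y∈[4,5] → 2·1 = 2.
|zone P △ zone Q| = |zone P| + |zone Q| − 2·|zone P∩zone Q| = 4 + 36 − 4 = 36.00.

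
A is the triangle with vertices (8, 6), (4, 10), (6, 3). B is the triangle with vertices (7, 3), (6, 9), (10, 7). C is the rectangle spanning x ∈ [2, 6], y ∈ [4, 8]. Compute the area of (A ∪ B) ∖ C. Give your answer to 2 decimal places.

14.87

|A ∪ B| = 18.3.
|(A ∪ B) ∩ C| = 3.4286.
|(A ∪ B) ∖ C| = 18.3 − 3.4286 = 14.87.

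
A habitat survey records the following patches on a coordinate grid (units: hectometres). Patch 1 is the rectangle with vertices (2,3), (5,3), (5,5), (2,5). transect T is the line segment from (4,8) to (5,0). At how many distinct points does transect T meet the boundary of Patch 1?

2

The segment meets the boundary at (4.625,3), (4.375,5).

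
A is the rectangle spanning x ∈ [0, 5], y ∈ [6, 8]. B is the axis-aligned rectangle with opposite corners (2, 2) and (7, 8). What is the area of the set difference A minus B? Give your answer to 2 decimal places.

4.00

|A∩B|: x∈[2,5], y∈[6,8] → 3·2 = 6.
|A| = 10.
|A ∖ B| = |A| − |A∩B| = 10 − 6 = 4.00.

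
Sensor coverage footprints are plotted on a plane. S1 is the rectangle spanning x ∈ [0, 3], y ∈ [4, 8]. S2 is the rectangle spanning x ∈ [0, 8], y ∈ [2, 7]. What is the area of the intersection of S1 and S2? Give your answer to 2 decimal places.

9.00

|S1∩S2|: x∈[0,3], y∈[4,7] → 3·3 = 9.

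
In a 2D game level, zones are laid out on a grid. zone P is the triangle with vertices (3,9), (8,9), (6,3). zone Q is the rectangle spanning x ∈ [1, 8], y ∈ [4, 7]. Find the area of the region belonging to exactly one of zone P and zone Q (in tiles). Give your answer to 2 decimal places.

23.50

|zone P| = 15, |zone Q| = 21, |zone P∩zone Q| = 6.25.
|zone P △ zone Q| = |zone P| + |zone Q| − 2·|zone P∩zone Q| = 15 + 21 − 12.5 = 23.50.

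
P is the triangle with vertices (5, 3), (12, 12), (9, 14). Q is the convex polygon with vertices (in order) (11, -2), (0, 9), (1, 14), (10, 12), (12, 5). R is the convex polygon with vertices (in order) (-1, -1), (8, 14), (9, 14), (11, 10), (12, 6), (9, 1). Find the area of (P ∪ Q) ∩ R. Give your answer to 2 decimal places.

62.99

|P ∪ Q| = 110.8866.
|(P ∪ Q) ∩ R| = 62.99.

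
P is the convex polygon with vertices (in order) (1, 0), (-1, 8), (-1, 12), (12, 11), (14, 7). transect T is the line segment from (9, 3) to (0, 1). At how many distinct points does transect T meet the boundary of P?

The segment meets the boundary at (0.711,1.158), (4.865,2.081).

2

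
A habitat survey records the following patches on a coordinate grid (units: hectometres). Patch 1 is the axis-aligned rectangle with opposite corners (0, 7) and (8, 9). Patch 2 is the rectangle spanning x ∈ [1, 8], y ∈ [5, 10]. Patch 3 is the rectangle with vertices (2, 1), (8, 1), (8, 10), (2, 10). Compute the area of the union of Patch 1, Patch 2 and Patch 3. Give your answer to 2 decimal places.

By inclusion–exclusion:
Individual areas: |Patch 1| = 16, |Patch 2| = 35, |Patch 3| = 54.
|Patch 1∩Patch 2|: x∈[1,8], y∈[7,9] → 7·2 = 14.
|Patch 1∩Patch 3|: x∈[2,8], y∈[7,9] → 6·2 = 12.
|Patch 2∩Patch 3|: x∈[2,8], y∈[5,10] → 6·5 = 30.
|Patch 1∩Patch 2∩Patch 3| = 12.
|Patch 1 ∪ Patch 2 ∪ Patch 3| = 105 − 56 + 12 = 61.00.

61.00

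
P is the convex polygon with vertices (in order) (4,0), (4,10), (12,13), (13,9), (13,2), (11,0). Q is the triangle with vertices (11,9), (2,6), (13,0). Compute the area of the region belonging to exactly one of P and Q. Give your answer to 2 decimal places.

62.88

|P| = 101, |Q| = 43.5, |P∩Q| = 40.8119.
|P △ Q| = |P| + |Q| − 2·|P∩Q| = 101 + 43.5 − 81.6239 = 62.88.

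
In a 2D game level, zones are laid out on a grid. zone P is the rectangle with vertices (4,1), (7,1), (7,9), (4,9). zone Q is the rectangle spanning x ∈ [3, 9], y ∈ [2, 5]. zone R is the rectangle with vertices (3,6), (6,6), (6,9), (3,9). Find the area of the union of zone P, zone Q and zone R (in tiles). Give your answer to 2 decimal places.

By inclusion–exclusion:
Individual areas: |zone P| = 24, |zone Q| = 18, |zone R| = 9.
|zone P∩zone Q|: x∈[4,7], y∈[2,5] → 3·3 = 9.
|zone P∩zone R|: x∈[4,6], y∈[6,9] → 2·3 = 6.
|zone Q∩zone R| = 0 (no overlap).
|zone P∩zone Q∩zone R| = 0.
|zone P ∪ zone Q ∪ zone R| = 51 − 15 + 0 = 36.00.

36.00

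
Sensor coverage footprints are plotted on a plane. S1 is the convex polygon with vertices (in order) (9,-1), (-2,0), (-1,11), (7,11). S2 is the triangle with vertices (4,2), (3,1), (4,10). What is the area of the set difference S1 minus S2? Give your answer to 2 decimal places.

105.00

|S1| = 109, |S1∩S2| = 4.
|S1 ∖ S2| = |S1| − |S1∩S2| = 109 − 4 = 105.00.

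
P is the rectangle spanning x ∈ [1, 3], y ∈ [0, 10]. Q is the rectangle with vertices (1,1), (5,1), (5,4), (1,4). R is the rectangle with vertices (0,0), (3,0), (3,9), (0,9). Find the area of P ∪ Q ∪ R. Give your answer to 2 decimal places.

35.00

By inclusion–exclusion:
Individual areas: |P| = 20, |Q| = 12, |R| = 27.
|P∩Q|: x∈[1,3], y∈[1,4] → 2·3 = 6.
|P∩R|: x∈[1,3], y∈[0,9] → 2·9 = 18.
|Q∩R|: x∈[1,3], y∈[1,4] → 2·3 = 6.
|P∩Q∩R| = 6.
|P ∪ Q ∪ R| = 59 − 30 + 6 = 35.00.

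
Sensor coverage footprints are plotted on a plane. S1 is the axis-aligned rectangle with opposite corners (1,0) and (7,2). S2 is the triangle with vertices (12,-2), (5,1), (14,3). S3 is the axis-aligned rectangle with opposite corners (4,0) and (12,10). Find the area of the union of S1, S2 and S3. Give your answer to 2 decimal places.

By inclusion–exclusion:
Individual areas: |S1| = 12, |S2| = 20.5, |S3| = 80.
|S1∩S2| = 1.3016.
|S1∩S3|: x∈[4,7], y∈[0,2] → 3·2 = 6.
|S2∩S3| = 11.2778.
|S1∩S2∩S3| = 1.3016.
|S1 ∪ S2 ∪ S3| = 112.5 − 18.5794 + 1.3016 = 95.22.

95.22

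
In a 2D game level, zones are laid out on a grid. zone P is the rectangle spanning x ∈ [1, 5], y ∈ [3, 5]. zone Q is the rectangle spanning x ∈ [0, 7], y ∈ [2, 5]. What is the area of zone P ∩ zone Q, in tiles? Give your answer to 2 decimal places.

|zone P∩zone Q|: x∈[1,5], y∈[3,5] → 4·2 = 8.

8.00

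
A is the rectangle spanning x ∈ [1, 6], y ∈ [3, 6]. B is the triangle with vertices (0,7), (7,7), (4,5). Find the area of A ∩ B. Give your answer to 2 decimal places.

1.75

The intersection is the polygon with vertices (5.5,6), (4,5), (2,6).
By the shoelace formula its area is 1.75.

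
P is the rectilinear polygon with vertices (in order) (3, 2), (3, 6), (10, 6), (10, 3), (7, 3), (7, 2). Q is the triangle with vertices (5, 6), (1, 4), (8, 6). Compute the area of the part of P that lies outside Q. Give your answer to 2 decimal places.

|P| = 25, |P∩Q| = 2.5714.
|P ∖ Q| = |P| − |P∩Q| = 25 − 2.5714 = 22.43.

22.43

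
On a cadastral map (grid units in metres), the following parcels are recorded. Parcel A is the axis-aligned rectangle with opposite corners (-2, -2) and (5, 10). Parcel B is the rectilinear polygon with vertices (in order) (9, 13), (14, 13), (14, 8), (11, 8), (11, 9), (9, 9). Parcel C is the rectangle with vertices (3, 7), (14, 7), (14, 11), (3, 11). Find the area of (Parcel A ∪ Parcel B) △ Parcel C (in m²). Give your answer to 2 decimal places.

113.00

|Parcel A ∪ Parcel B| = 107.
|(Parcel A ∪ Parcel B) ∩ Parcel C| = 19.
|(Parcel A ∪ Parcel B) △ Parcel C| = 107 + 44 − 38 = 113.00.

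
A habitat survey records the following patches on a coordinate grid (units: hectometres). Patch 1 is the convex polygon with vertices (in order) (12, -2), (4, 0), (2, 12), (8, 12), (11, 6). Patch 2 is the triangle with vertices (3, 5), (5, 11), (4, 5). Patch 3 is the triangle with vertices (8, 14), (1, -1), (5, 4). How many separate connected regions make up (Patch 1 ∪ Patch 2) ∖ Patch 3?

2

(Patch 1 ∪ Patch 2) ∖ Patch 3 splits into 2 disjoint pieces (area 67.2966, area 20.2944).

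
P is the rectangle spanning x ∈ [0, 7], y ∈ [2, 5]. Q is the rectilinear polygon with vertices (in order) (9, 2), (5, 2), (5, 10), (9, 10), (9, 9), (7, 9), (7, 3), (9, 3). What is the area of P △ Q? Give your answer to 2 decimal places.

|P| = 21, |Q| = 20, |P∩Q| = 6.
|P △ Q| = |P| + |Q| − 2·|P∩Q| = 21 + 20 − 12 = 29.00.

29.00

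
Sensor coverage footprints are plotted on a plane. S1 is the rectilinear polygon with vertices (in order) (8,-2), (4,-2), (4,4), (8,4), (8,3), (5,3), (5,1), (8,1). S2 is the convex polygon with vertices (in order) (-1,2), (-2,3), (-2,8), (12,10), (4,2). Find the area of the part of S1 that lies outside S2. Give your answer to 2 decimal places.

|S1| = 18, |S1∩S2| = 2.
|S1 ∖ S2| = |S1| − |S1∩S2| = 18 − 2 = 16.00.

16.00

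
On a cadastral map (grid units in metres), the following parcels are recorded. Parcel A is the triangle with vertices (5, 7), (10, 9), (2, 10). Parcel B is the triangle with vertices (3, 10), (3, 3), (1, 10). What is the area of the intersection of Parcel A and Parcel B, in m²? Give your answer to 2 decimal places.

The intersection is the polygon with vertices (3,9.875), (3,9), (2,10).
By the shoelace formula its area is 0.44.

0.44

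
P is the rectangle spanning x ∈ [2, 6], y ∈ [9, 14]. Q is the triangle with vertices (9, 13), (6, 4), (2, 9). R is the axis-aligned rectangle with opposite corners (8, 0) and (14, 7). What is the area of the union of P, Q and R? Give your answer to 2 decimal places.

By inclusion–exclusion:
Individual areas: |P| = 20, |Q| = 25.5, |R| = 42.
|P∩Q| = 4.5714.
|P∩R| = 0 (no overlap).
|Q∩R| = 0.
|P∩Q∩R| = 0.
|P ∪ Q ∪ R| = 87.5 − 4.5714 + 0 = 82.93.

82.93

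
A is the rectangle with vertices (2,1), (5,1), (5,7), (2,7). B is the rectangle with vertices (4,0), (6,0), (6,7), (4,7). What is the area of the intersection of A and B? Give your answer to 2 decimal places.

|A∩B|: x∈[4,5], y∈[1,7] → 1·6 = 6.

6.00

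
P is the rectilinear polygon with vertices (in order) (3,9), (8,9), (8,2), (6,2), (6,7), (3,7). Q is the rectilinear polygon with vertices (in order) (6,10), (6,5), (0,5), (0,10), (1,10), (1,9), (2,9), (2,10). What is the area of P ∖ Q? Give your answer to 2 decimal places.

14.00

|P| = 20, |P∩Q| = 6.
|P ∖ Q| = |P| − |P∩Q| = 20 − 6 = 14.00.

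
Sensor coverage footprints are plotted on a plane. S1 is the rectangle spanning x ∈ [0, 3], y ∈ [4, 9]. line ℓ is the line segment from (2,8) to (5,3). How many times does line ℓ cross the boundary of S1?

The segment meets the boundary at (3,6.333).

1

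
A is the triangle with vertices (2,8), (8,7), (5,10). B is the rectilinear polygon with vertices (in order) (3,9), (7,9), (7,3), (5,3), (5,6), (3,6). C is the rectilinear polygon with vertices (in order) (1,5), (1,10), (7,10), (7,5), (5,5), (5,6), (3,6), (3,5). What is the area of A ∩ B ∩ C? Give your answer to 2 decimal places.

The intersection is the polygon with vertices (3,8.667), (3.5,9), (6,9), (7,8), (7,7.167), (3,7.833).
By the shoelace formula its area is 5.42.

5.42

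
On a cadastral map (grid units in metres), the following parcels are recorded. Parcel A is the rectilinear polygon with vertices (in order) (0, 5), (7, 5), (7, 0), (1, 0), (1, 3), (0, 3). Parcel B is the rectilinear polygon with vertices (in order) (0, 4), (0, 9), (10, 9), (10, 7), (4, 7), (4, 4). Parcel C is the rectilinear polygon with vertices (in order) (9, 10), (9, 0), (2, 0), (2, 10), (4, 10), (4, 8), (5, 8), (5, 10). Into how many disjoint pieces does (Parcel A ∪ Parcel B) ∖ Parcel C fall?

3

(Parcel A ∪ Parcel B) ∖ Parcel C splits into 3 disjoint pieces (area 15, area 1, area 2).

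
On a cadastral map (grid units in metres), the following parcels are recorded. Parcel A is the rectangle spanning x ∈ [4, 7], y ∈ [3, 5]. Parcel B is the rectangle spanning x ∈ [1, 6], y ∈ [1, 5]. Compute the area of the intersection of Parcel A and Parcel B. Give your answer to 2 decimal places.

|Parcel A∩Parcel B|: x∈[4,6], y∈[3,5] → 2·2 = 4.

4.00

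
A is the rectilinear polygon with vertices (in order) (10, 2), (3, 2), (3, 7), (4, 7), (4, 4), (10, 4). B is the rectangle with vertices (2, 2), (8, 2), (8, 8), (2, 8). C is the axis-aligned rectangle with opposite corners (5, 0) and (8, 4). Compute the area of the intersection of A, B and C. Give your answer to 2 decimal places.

6.00

The intersection is the polygon with vertices (8,4), (8,2), (5,2), (5,4).
By the shoelace formula its area is 6.00.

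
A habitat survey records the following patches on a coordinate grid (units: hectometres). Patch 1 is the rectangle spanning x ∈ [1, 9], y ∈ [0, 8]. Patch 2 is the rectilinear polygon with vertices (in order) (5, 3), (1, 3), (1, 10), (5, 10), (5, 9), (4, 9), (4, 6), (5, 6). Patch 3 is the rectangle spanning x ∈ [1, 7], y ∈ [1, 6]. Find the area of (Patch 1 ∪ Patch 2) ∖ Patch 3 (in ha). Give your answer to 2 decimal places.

|Patch 1 ∪ Patch 2| = 71.
|(Patch 1 ∪ Patch 2) ∩ Patch 3| = 30.
|(Patch 1 ∪ Patch 2) ∖ Patch 3| = 71 − 30 = 41.00.

41.00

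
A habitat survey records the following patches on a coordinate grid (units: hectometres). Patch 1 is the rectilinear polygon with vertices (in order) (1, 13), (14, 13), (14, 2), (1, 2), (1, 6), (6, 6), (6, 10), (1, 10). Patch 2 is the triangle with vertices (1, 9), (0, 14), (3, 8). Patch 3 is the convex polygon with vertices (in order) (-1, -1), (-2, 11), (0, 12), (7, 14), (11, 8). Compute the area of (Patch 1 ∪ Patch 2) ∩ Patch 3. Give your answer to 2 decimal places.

|Patch 1 ∪ Patch 2| = 126.5.
|(Patch 1 ∪ Patch 2) ∩ Patch 3| = 59.78.

59.78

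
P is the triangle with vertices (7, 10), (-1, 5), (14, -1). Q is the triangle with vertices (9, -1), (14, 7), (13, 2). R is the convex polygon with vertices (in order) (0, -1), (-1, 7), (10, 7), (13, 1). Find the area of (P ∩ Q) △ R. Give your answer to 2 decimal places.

|P ∩ Q| = 2.8246.
|(P ∩ Q) ∩ R| = 2.6139.
|(P ∩ Q) △ R| = 2.8246 + 86 − 5.2279 = 83.60.

83.60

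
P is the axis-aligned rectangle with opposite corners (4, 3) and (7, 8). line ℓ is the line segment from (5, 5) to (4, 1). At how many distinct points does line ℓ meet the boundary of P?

1

The segment meets the boundary at (4.5,3).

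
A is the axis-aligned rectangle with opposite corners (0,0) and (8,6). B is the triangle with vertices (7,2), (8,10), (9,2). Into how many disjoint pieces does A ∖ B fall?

A ∖ B is a single connected region.

1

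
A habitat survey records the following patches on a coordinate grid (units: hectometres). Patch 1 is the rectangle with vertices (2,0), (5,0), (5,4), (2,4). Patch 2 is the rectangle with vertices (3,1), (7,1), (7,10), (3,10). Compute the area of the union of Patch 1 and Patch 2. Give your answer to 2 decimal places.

By inclusion–exclusion:
Individual areas: |Patch 1| = 12, |Patch 2| = 36.
|Patch 1∩Patch 2|: x∈[3,5], y∈[1,4] → 2·3 = 6.
|Patch 1 ∪ Patch 2| = 48 − 6 = 42.00.

42.00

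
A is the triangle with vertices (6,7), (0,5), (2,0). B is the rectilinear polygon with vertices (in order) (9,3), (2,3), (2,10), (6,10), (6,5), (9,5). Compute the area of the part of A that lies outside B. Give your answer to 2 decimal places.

|A| = 17, |A∩B| = 8.7619.
|A ∖ B| = |A| − |A∩B| = 17 − 8.7619 = 8.24.

8.24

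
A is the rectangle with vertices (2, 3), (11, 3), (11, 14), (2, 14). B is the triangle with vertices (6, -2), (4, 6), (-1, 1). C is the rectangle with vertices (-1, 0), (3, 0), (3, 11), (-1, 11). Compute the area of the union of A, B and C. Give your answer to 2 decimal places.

By inclusion–exclusion:
Individual areas: |A| = 99, |B| = 25, |C| = 44.
|A∩B| = 5.125.
|A∩C|: x∈[2,3], y∈[3,11] → 1·8 = 8.
|B∩C| = 10.8333.
|A∩B∩C| = 1.5.
|A ∪ B ∪ C| = 168 − 23.9583 + 1.5 = 145.54.

145.54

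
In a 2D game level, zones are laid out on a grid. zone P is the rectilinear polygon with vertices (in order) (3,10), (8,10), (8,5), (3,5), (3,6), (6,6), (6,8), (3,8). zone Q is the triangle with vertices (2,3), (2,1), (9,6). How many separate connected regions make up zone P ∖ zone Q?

2

zone P ∖ zone Q splits into 2 disjoint pieces (area 18.619, area 0.0571).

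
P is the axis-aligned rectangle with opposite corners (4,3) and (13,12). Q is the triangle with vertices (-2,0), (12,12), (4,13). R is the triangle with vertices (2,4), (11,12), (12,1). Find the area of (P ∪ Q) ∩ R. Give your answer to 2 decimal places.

45.70

The region (P ∪ Q) ∩ R is the polygon with vertices (5.333,3), (4,3.4), (4,5.143), (2.494,3.852), (2,4), (11,12), (11.818,3).
By the shoelace formula its area is 45.70.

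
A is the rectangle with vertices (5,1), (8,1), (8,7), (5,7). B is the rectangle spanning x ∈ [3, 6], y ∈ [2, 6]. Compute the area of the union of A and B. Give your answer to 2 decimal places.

26.00

By inclusion–exclusion:
Individual areas: |A| = 18, |B| = 12.
|A∩B|: x∈[5,6], y∈[2,6] → 1·4 = 4.
|A ∪ B| = 30 − 4 = 26.00.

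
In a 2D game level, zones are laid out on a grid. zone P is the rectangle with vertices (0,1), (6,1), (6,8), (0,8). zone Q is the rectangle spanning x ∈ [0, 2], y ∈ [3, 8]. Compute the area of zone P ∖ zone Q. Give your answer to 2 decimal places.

|zone P∩zone Q|: x∈[0,2], y∈[3,8] → 2·5 = 10.
|zone P| = 42.
|zone P ∖ zone Q| = |zone P| − |zone P∩zone Q| = 42 − 10 = 32.00.

32.00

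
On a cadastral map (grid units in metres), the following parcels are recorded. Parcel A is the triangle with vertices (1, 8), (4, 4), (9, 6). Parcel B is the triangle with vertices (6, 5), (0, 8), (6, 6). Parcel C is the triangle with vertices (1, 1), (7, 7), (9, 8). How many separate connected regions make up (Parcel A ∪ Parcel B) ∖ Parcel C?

(Parcel A ∪ Parcel B) ∖ Parcel C splits into 2 disjoint pieces (area 9.2778, area 2.4327).

2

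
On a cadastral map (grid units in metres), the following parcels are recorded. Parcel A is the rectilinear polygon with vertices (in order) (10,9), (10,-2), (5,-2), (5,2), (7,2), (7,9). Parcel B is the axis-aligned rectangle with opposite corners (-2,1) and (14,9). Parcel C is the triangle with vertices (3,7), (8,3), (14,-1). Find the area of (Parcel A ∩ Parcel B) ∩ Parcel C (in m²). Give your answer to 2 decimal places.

The region (Parcel A ∩ Parcel B) ∩ Parcel C is the polygon with vertices (7,4.091), (10,1.909), (10,1.667), (8,3), (7,3.8).
By the shoelace formula its area is 0.93.

0.93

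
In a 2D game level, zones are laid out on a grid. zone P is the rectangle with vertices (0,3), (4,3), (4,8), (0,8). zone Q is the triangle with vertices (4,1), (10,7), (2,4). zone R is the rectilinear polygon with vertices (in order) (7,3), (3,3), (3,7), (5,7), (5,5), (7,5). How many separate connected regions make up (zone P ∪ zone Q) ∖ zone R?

(zone P ∪ zone Q) ∖ zone R splits into 2 disjoint pieces (area 19.3333, area 3.8125).

2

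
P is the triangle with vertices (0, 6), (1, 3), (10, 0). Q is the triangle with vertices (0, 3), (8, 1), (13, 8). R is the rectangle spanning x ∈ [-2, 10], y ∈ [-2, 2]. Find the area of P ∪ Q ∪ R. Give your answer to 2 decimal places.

81.88

By inclusion–exclusion:
Individual areas: |P| = 12, |Q| = 33, |R| = 48.
|P∩Q| = 7.5692.
|P∩R| = 2.6667.
|Q∩R| = 2.3571.
|P∩Q∩R| = 1.4767.
|P ∪ Q ∪ R| = 93 − 12.593 + 1.4767 = 81.88.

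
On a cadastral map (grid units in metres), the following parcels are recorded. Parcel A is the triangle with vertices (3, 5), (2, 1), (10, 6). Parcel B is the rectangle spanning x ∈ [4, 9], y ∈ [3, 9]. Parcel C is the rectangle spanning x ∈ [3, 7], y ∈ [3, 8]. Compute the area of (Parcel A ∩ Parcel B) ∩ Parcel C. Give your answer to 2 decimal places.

The region (Parcel A ∩ Parcel B) ∩ Parcel C is the polygon with vertices (4,3), (4,5.143), (7,5.571), (7,4.125), (5.2,3).
By the shoelace formula its area is 6.06.

6.06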